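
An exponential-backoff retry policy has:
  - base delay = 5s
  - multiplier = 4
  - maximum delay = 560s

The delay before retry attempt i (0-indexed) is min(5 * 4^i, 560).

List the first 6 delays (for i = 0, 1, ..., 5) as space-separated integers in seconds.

Answer: 5 20 80 320 560 560

Derivation:
Computing each delay:
  i=0: min(5*4^0, 560) = 5
  i=1: min(5*4^1, 560) = 20
  i=2: min(5*4^2, 560) = 80
  i=3: min(5*4^3, 560) = 320
  i=4: min(5*4^4, 560) = 560
  i=5: min(5*4^5, 560) = 560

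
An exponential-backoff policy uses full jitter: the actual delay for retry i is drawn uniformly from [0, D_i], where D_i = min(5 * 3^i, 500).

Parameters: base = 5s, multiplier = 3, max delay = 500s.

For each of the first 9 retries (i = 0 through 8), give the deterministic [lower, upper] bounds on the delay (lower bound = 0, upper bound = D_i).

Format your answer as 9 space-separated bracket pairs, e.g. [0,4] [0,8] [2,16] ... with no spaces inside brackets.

Answer: [0,5] [0,15] [0,45] [0,135] [0,405] [0,500] [0,500] [0,500] [0,500]

Derivation:
Computing bounds per retry:
  i=0: D_i=min(5*3^0,500)=5, bounds=[0,5]
  i=1: D_i=min(5*3^1,500)=15, bounds=[0,15]
  i=2: D_i=min(5*3^2,500)=45, bounds=[0,45]
  i=3: D_i=min(5*3^3,500)=135, bounds=[0,135]
  i=4: D_i=min(5*3^4,500)=405, bounds=[0,405]
  i=5: D_i=min(5*3^5,500)=500, bounds=[0,500]
  i=6: D_i=min(5*3^6,500)=500, bounds=[0,500]
  i=7: D_i=min(5*3^7,500)=500, bounds=[0,500]
  i=8: D_i=min(5*3^8,500)=500, bounds=[0,500]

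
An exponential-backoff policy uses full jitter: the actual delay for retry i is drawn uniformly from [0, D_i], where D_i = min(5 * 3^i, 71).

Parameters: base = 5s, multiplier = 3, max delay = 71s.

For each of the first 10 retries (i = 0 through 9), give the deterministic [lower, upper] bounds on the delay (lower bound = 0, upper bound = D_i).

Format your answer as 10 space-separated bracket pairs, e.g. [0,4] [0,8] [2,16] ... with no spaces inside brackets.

Computing bounds per retry:
  i=0: D_i=min(5*3^0,71)=5, bounds=[0,5]
  i=1: D_i=min(5*3^1,71)=15, bounds=[0,15]
  i=2: D_i=min(5*3^2,71)=45, bounds=[0,45]
  i=3: D_i=min(5*3^3,71)=71, bounds=[0,71]
  i=4: D_i=min(5*3^4,71)=71, bounds=[0,71]
  i=5: D_i=min(5*3^5,71)=71, bounds=[0,71]
  i=6: D_i=min(5*3^6,71)=71, bounds=[0,71]
  i=7: D_i=min(5*3^7,71)=71, bounds=[0,71]
  i=8: D_i=min(5*3^8,71)=71, bounds=[0,71]
  i=9: D_i=min(5*3^9,71)=71, bounds=[0,71]

Answer: [0,5] [0,15] [0,45] [0,71] [0,71] [0,71] [0,71] [0,71] [0,71] [0,71]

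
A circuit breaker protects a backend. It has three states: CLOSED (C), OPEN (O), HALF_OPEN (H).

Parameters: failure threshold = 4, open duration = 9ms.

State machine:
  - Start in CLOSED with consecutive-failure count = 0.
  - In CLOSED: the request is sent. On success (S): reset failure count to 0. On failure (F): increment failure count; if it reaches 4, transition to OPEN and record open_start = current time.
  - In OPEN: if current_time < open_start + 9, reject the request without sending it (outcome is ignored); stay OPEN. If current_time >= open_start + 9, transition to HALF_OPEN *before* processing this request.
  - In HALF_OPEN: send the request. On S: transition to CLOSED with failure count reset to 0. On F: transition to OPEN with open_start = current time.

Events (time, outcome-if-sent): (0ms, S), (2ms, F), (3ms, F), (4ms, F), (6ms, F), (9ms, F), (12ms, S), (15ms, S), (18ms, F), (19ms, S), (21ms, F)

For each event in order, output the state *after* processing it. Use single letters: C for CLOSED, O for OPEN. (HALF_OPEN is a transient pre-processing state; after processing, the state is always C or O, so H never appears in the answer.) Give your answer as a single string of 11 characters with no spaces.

Answer: CCCCOOOCCCC

Derivation:
State after each event:
  event#1 t=0ms outcome=S: state=CLOSED
  event#2 t=2ms outcome=F: state=CLOSED
  event#3 t=3ms outcome=F: state=CLOSED
  event#4 t=4ms outcome=F: state=CLOSED
  event#5 t=6ms outcome=F: state=OPEN
  event#6 t=9ms outcome=F: state=OPEN
  event#7 t=12ms outcome=S: state=OPEN
  event#8 t=15ms outcome=S: state=CLOSED
  event#9 t=18ms outcome=F: state=CLOSED
  event#10 t=19ms outcome=S: state=CLOSED
  event#11 t=21ms outcome=F: state=CLOSED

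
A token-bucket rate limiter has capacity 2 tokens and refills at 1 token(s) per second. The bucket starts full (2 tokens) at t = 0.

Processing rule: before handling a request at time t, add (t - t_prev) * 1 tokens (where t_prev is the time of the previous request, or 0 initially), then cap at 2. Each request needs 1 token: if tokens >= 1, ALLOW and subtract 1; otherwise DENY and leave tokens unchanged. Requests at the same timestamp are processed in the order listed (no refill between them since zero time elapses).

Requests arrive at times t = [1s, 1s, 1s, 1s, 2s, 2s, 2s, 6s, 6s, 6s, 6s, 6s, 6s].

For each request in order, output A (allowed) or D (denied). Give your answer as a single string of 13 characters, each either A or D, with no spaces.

Answer: AADDADDAADDDD

Derivation:
Simulating step by step:
  req#1 t=1s: ALLOW
  req#2 t=1s: ALLOW
  req#3 t=1s: DENY
  req#4 t=1s: DENY
  req#5 t=2s: ALLOW
  req#6 t=2s: DENY
  req#7 t=2s: DENY
  req#8 t=6s: ALLOW
  req#9 t=6s: ALLOW
  req#10 t=6s: DENY
  req#11 t=6s: DENY
  req#12 t=6s: DENY
  req#13 t=6s: DENY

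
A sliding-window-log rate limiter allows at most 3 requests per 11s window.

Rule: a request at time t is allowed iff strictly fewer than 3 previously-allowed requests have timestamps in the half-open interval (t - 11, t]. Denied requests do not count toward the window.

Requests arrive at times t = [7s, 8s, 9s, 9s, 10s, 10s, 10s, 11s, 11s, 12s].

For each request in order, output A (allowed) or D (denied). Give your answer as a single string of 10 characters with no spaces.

Answer: AAADDDDDDD

Derivation:
Tracking allowed requests in the window:
  req#1 t=7s: ALLOW
  req#2 t=8s: ALLOW
  req#3 t=9s: ALLOW
  req#4 t=9s: DENY
  req#5 t=10s: DENY
  req#6 t=10s: DENY
  req#7 t=10s: DENY
  req#8 t=11s: DENY
  req#9 t=11s: DENY
  req#10 t=12s: DENY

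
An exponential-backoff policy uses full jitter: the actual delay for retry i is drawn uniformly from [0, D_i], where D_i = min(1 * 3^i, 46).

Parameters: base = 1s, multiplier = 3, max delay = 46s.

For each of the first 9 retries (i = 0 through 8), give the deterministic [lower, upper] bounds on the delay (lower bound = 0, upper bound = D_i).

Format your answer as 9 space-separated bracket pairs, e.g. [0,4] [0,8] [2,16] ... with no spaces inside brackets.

Computing bounds per retry:
  i=0: D_i=min(1*3^0,46)=1, bounds=[0,1]
  i=1: D_i=min(1*3^1,46)=3, bounds=[0,3]
  i=2: D_i=min(1*3^2,46)=9, bounds=[0,9]
  i=3: D_i=min(1*3^3,46)=27, bounds=[0,27]
  i=4: D_i=min(1*3^4,46)=46, bounds=[0,46]
  i=5: D_i=min(1*3^5,46)=46, bounds=[0,46]
  i=6: D_i=min(1*3^6,46)=46, bounds=[0,46]
  i=7: D_i=min(1*3^7,46)=46, bounds=[0,46]
  i=8: D_i=min(1*3^8,46)=46, bounds=[0,46]

Answer: [0,1] [0,3] [0,9] [0,27] [0,46] [0,46] [0,46] [0,46] [0,46]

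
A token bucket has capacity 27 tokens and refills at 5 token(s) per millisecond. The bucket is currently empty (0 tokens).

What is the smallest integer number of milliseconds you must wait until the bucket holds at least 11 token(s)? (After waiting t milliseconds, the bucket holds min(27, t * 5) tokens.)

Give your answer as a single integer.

Need t * 5 >= 11, so t >= 11/5.
Smallest integer t = ceil(11/5) = 3.

Answer: 3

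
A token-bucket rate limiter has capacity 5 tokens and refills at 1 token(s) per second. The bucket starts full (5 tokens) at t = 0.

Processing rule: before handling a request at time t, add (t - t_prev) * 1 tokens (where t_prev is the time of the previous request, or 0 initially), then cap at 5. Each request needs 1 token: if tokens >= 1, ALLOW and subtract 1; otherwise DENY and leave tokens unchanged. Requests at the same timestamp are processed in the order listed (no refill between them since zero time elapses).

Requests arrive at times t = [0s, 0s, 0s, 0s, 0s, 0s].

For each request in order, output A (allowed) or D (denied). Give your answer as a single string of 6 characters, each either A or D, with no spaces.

Simulating step by step:
  req#1 t=0s: ALLOW
  req#2 t=0s: ALLOW
  req#3 t=0s: ALLOW
  req#4 t=0s: ALLOW
  req#5 t=0s: ALLOW
  req#6 t=0s: DENY

Answer: AAAAAD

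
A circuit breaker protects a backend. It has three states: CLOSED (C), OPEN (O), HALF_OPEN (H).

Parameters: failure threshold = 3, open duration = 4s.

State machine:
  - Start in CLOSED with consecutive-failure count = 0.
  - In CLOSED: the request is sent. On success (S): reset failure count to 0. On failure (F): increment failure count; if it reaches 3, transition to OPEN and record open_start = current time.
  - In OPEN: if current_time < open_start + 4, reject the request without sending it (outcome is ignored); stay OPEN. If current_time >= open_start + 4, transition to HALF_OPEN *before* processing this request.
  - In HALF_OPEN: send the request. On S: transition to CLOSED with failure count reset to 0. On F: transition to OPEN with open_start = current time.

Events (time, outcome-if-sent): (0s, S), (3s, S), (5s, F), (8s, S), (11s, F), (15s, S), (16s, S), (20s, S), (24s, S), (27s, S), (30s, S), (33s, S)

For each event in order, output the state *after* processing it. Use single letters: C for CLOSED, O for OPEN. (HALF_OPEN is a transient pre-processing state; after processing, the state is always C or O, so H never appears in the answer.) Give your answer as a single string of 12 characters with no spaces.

State after each event:
  event#1 t=0s outcome=S: state=CLOSED
  event#2 t=3s outcome=S: state=CLOSED
  event#3 t=5s outcome=F: state=CLOSED
  event#4 t=8s outcome=S: state=CLOSED
  event#5 t=11s outcome=F: state=CLOSED
  event#6 t=15s outcome=S: state=CLOSED
  event#7 t=16s outcome=S: state=CLOSED
  event#8 t=20s outcome=S: state=CLOSED
  event#9 t=24s outcome=S: state=CLOSED
  event#10 t=27s outcome=S: state=CLOSED
  event#11 t=30s outcome=S: state=CLOSED
  event#12 t=33s outcome=S: state=CLOSED

Answer: CCCCCCCCCCCC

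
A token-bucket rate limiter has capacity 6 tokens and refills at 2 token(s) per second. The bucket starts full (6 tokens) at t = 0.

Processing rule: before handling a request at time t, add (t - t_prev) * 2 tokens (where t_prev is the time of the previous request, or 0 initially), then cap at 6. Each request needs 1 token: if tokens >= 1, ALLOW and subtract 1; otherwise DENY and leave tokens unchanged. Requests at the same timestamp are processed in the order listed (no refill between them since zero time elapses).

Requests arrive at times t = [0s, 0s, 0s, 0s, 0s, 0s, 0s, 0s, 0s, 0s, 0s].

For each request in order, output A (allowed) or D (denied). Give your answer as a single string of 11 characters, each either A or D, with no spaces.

Answer: AAAAAADDDDD

Derivation:
Simulating step by step:
  req#1 t=0s: ALLOW
  req#2 t=0s: ALLOW
  req#3 t=0s: ALLOW
  req#4 t=0s: ALLOW
  req#5 t=0s: ALLOW
  req#6 t=0s: ALLOW
  req#7 t=0s: DENY
  req#8 t=0s: DENY
  req#9 t=0s: DENY
  req#10 t=0s: DENY
  req#11 t=0s: DENY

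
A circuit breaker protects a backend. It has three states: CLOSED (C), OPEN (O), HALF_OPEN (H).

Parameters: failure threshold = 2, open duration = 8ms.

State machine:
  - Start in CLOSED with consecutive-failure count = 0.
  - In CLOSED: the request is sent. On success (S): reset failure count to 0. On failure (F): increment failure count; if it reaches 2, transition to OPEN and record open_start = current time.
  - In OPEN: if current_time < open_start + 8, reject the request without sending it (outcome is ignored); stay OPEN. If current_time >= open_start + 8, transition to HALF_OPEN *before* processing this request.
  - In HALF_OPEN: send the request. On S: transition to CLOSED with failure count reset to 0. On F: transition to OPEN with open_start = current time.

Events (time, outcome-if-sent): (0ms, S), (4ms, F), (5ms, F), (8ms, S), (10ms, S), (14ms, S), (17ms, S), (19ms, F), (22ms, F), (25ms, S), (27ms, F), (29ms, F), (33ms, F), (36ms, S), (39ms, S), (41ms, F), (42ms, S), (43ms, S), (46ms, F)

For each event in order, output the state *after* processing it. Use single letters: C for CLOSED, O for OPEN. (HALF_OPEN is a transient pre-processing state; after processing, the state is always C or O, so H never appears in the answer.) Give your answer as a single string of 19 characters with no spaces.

Answer: CCOOOCCCOOOOOOOOOOO

Derivation:
State after each event:
  event#1 t=0ms outcome=S: state=CLOSED
  event#2 t=4ms outcome=F: state=CLOSED
  event#3 t=5ms outcome=F: state=OPEN
  event#4 t=8ms outcome=S: state=OPEN
  event#5 t=10ms outcome=S: state=OPEN
  event#6 t=14ms outcome=S: state=CLOSED
  event#7 t=17ms outcome=S: state=CLOSED
  event#8 t=19ms outcome=F: state=CLOSED
  event#9 t=22ms outcome=F: state=OPEN
  event#10 t=25ms outcome=S: state=OPEN
  event#11 t=27ms outcome=F: state=OPEN
  event#12 t=29ms outcome=F: state=OPEN
  event#13 t=33ms outcome=F: state=OPEN
  event#14 t=36ms outcome=S: state=OPEN
  event#15 t=39ms outcome=S: state=OPEN
  event#16 t=41ms outcome=F: state=OPEN
  event#17 t=42ms outcome=S: state=OPEN
  event#18 t=43ms outcome=S: state=OPEN
  event#19 t=46ms outcome=F: state=OPEN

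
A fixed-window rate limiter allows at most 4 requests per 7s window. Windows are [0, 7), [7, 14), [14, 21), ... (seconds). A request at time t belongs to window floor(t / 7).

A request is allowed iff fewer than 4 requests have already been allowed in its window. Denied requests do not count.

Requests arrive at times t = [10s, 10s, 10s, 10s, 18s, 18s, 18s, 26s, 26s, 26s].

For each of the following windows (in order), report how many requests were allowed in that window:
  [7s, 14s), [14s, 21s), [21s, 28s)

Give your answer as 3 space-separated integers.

Processing requests:
  req#1 t=10s (window 1): ALLOW
  req#2 t=10s (window 1): ALLOW
  req#3 t=10s (window 1): ALLOW
  req#4 t=10s (window 1): ALLOW
  req#5 t=18s (window 2): ALLOW
  req#6 t=18s (window 2): ALLOW
  req#7 t=18s (window 2): ALLOW
  req#8 t=26s (window 3): ALLOW
  req#9 t=26s (window 3): ALLOW
  req#10 t=26s (window 3): ALLOW

Allowed counts by window: 4 3 3

Answer: 4 3 3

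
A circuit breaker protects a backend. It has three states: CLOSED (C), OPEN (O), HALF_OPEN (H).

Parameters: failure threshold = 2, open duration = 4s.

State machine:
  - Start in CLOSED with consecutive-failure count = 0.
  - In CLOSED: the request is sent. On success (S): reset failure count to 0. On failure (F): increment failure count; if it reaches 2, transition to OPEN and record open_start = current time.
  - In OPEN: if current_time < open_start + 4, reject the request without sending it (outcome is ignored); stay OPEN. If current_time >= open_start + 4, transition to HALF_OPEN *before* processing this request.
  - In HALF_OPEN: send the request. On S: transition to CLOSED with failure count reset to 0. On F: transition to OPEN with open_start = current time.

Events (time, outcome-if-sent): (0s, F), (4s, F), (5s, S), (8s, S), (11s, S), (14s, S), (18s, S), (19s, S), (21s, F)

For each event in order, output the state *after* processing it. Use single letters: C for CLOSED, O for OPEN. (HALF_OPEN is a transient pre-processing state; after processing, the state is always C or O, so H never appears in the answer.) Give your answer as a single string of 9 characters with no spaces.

State after each event:
  event#1 t=0s outcome=F: state=CLOSED
  event#2 t=4s outcome=F: state=OPEN
  event#3 t=5s outcome=S: state=OPEN
  event#4 t=8s outcome=S: state=CLOSED
  event#5 t=11s outcome=S: state=CLOSED
  event#6 t=14s outcome=S: state=CLOSED
  event#7 t=18s outcome=S: state=CLOSED
  event#8 t=19s outcome=S: state=CLOSED
  event#9 t=21s outcome=F: state=CLOSED

Answer: COOCCCCCC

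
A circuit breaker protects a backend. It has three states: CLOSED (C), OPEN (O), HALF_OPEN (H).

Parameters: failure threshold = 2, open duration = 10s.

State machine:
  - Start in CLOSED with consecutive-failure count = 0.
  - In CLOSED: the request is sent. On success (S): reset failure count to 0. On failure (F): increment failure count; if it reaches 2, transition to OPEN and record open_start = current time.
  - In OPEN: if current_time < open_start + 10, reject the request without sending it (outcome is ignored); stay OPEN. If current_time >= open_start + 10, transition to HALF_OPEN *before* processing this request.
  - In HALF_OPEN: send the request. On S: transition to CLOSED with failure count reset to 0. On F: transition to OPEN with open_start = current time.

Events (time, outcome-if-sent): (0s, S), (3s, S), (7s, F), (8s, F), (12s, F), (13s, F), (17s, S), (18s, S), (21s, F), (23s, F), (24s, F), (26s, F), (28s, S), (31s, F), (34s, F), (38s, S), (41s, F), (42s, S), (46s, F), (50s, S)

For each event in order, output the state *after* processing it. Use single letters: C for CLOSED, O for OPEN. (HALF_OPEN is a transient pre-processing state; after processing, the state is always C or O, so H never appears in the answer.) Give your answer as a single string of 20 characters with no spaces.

Answer: CCCOOOOCCOOOOOOOOOOO

Derivation:
State after each event:
  event#1 t=0s outcome=S: state=CLOSED
  event#2 t=3s outcome=S: state=CLOSED
  event#3 t=7s outcome=F: state=CLOSED
  event#4 t=8s outcome=F: state=OPEN
  event#5 t=12s outcome=F: state=OPEN
  event#6 t=13s outcome=F: state=OPEN
  event#7 t=17s outcome=S: state=OPEN
  event#8 t=18s outcome=S: state=CLOSED
  event#9 t=21s outcome=F: state=CLOSED
  event#10 t=23s outcome=F: state=OPEN
  event#11 t=24s outcome=F: state=OPEN
  event#12 t=26s outcome=F: state=OPEN
  event#13 t=28s outcome=S: state=OPEN
  event#14 t=31s outcome=F: state=OPEN
  event#15 t=34s outcome=F: state=OPEN
  event#16 t=38s outcome=S: state=OPEN
  event#17 t=41s outcome=F: state=OPEN
  event#18 t=42s outcome=S: state=OPEN
  event#19 t=46s outcome=F: state=OPEN
  event#20 t=50s outcome=S: state=OPEN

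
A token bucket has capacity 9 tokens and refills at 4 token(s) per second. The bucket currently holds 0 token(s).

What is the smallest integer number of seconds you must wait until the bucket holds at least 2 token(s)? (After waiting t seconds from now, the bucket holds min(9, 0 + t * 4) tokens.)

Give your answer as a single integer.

Need 0 + t * 4 >= 2, so t >= 2/4.
Smallest integer t = ceil(2/4) = 1.

Answer: 1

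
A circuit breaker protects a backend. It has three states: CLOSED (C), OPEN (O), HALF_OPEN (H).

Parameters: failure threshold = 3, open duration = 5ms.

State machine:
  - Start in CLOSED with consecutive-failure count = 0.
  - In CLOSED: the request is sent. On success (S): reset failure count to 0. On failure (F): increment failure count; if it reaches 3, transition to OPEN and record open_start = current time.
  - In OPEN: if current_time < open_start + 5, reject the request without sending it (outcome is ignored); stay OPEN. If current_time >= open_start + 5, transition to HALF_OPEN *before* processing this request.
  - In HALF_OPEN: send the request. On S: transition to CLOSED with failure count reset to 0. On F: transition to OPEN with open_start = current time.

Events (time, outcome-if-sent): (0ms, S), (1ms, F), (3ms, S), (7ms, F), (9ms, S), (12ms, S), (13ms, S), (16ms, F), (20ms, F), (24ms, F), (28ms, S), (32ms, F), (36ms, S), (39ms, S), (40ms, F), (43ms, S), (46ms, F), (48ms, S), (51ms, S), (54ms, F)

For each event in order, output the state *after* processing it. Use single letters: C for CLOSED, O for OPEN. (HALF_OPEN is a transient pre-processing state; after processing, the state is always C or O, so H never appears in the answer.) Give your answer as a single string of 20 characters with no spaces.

State after each event:
  event#1 t=0ms outcome=S: state=CLOSED
  event#2 t=1ms outcome=F: state=CLOSED
  event#3 t=3ms outcome=S: state=CLOSED
  event#4 t=7ms outcome=F: state=CLOSED
  event#5 t=9ms outcome=S: state=CLOSED
  event#6 t=12ms outcome=S: state=CLOSED
  event#7 t=13ms outcome=S: state=CLOSED
  event#8 t=16ms outcome=F: state=CLOSED
  event#9 t=20ms outcome=F: state=CLOSED
  event#10 t=24ms outcome=F: state=OPEN
  event#11 t=28ms outcome=S: state=OPEN
  event#12 t=32ms outcome=F: state=OPEN
  event#13 t=36ms outcome=S: state=OPEN
  event#14 t=39ms outcome=S: state=CLOSED
  event#15 t=40ms outcome=F: state=CLOSED
  event#16 t=43ms outcome=S: state=CLOSED
  event#17 t=46ms outcome=F: state=CLOSED
  event#18 t=48ms outcome=S: state=CLOSED
  event#19 t=51ms outcome=S: state=CLOSED
  event#20 t=54ms outcome=F: state=CLOSED

Answer: CCCCCCCCCOOOOCCCCCCC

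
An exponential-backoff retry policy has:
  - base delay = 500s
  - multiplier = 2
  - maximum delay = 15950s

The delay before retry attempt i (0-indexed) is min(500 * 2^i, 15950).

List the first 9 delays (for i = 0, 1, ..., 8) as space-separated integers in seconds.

Answer: 500 1000 2000 4000 8000 15950 15950 15950 15950

Derivation:
Computing each delay:
  i=0: min(500*2^0, 15950) = 500
  i=1: min(500*2^1, 15950) = 1000
  i=2: min(500*2^2, 15950) = 2000
  i=3: min(500*2^3, 15950) = 4000
  i=4: min(500*2^4, 15950) = 8000
  i=5: min(500*2^5, 15950) = 15950
  i=6: min(500*2^6, 15950) = 15950
  i=7: min(500*2^7, 15950) = 15950
  i=8: min(500*2^8, 15950) = 15950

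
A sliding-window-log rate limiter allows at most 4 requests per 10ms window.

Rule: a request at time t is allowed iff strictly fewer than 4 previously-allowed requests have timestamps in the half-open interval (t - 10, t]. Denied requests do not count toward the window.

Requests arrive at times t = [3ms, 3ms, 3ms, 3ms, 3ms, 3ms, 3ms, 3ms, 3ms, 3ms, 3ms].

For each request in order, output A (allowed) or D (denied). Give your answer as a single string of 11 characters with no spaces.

Answer: AAAADDDDDDD

Derivation:
Tracking allowed requests in the window:
  req#1 t=3ms: ALLOW
  req#2 t=3ms: ALLOW
  req#3 t=3ms: ALLOW
  req#4 t=3ms: ALLOW
  req#5 t=3ms: DENY
  req#6 t=3ms: DENY
  req#7 t=3ms: DENY
  req#8 t=3ms: DENY
  req#9 t=3ms: DENY
  req#10 t=3ms: DENY
  req#11 t=3ms: DENY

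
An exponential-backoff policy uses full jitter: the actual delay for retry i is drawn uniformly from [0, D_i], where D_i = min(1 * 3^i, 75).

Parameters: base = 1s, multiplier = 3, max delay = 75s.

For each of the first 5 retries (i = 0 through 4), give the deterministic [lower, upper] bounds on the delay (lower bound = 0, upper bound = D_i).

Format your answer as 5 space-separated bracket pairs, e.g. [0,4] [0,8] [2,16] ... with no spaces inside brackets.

Computing bounds per retry:
  i=0: D_i=min(1*3^0,75)=1, bounds=[0,1]
  i=1: D_i=min(1*3^1,75)=3, bounds=[0,3]
  i=2: D_i=min(1*3^2,75)=9, bounds=[0,9]
  i=3: D_i=min(1*3^3,75)=27, bounds=[0,27]
  i=4: D_i=min(1*3^4,75)=75, bounds=[0,75]

Answer: [0,1] [0,3] [0,9] [0,27] [0,75]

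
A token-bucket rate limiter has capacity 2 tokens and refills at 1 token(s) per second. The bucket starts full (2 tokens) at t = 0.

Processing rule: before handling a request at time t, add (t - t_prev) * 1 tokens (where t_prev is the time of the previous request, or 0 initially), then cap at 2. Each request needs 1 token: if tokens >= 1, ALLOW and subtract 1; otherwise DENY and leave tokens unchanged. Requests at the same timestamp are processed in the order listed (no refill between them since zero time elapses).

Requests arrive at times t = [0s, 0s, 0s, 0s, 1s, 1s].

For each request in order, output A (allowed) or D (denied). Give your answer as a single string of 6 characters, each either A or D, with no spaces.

Simulating step by step:
  req#1 t=0s: ALLOW
  req#2 t=0s: ALLOW
  req#3 t=0s: DENY
  req#4 t=0s: DENY
  req#5 t=1s: ALLOW
  req#6 t=1s: DENY

Answer: AADDAD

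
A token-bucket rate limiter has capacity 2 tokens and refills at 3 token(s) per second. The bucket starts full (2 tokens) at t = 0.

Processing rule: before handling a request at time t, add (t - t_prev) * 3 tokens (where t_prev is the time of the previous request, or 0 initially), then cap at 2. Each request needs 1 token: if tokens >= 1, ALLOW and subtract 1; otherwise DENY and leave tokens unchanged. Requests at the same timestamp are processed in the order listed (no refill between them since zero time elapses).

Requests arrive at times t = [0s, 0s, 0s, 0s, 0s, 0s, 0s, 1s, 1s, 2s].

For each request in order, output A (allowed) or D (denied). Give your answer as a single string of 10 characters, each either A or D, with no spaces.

Answer: AADDDDDAAA

Derivation:
Simulating step by step:
  req#1 t=0s: ALLOW
  req#2 t=0s: ALLOW
  req#3 t=0s: DENY
  req#4 t=0s: DENY
  req#5 t=0s: DENY
  req#6 t=0s: DENY
  req#7 t=0s: DENY
  req#8 t=1s: ALLOW
  req#9 t=1s: ALLOW
  req#10 t=2s: ALLOW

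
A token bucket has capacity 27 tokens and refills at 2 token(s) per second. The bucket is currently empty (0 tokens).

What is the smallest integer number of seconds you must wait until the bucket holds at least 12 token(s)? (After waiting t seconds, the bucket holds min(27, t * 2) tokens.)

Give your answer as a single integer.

Answer: 6

Derivation:
Need t * 2 >= 12, so t >= 12/2.
Smallest integer t = ceil(12/2) = 6.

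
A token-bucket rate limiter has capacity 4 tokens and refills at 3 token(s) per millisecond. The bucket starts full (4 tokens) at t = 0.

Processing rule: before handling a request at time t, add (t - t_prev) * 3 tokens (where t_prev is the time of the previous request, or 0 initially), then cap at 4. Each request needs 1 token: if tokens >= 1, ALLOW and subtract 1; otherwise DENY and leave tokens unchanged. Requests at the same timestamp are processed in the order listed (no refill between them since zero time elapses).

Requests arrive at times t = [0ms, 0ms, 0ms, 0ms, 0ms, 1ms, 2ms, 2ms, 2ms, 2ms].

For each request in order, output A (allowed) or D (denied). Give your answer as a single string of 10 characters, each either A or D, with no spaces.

Simulating step by step:
  req#1 t=0ms: ALLOW
  req#2 t=0ms: ALLOW
  req#3 t=0ms: ALLOW
  req#4 t=0ms: ALLOW
  req#5 t=0ms: DENY
  req#6 t=1ms: ALLOW
  req#7 t=2ms: ALLOW
  req#8 t=2ms: ALLOW
  req#9 t=2ms: ALLOW
  req#10 t=2ms: ALLOW

Answer: AAAADAAAAA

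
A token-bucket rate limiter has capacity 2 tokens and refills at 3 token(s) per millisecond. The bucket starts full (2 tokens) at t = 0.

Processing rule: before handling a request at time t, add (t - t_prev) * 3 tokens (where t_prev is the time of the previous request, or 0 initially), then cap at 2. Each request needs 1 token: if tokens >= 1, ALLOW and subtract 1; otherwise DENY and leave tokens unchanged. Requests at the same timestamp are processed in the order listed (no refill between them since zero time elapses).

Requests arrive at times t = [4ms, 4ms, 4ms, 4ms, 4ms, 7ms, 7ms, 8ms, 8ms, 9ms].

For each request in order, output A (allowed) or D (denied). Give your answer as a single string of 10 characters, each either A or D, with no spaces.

Simulating step by step:
  req#1 t=4ms: ALLOW
  req#2 t=4ms: ALLOW
  req#3 t=4ms: DENY
  req#4 t=4ms: DENY
  req#5 t=4ms: DENY
  req#6 t=7ms: ALLOW
  req#7 t=7ms: ALLOW
  req#8 t=8ms: ALLOW
  req#9 t=8ms: ALLOW
  req#10 t=9ms: ALLOW

Answer: AADDDAAAAA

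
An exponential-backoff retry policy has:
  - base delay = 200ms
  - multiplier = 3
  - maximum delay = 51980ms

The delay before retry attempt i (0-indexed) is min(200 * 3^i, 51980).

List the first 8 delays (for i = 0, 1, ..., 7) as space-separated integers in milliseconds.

Answer: 200 600 1800 5400 16200 48600 51980 51980

Derivation:
Computing each delay:
  i=0: min(200*3^0, 51980) = 200
  i=1: min(200*3^1, 51980) = 600
  i=2: min(200*3^2, 51980) = 1800
  i=3: min(200*3^3, 51980) = 5400
  i=4: min(200*3^4, 51980) = 16200
  i=5: min(200*3^5, 51980) = 48600
  i=6: min(200*3^6, 51980) = 51980
  i=7: min(200*3^7, 51980) = 51980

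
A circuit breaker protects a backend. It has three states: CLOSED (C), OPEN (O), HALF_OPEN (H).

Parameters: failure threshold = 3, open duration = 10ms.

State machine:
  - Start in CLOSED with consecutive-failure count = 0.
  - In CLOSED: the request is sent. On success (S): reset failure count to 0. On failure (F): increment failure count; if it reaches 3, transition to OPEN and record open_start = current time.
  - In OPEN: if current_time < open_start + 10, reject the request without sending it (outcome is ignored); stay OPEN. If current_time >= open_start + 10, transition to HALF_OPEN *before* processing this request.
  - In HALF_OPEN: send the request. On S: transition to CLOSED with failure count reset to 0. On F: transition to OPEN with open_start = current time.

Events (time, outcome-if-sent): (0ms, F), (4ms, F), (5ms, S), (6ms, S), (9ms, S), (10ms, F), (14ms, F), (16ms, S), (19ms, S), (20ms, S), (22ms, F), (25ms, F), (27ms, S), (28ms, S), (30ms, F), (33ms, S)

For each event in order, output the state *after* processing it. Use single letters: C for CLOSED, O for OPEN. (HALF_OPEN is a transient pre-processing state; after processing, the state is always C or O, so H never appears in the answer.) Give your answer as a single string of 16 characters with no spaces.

Answer: CCCCCCCCCCCCCCCC

Derivation:
State after each event:
  event#1 t=0ms outcome=F: state=CLOSED
  event#2 t=4ms outcome=F: state=CLOSED
  event#3 t=5ms outcome=S: state=CLOSED
  event#4 t=6ms outcome=S: state=CLOSED
  event#5 t=9ms outcome=S: state=CLOSED
  event#6 t=10ms outcome=F: state=CLOSED
  event#7 t=14ms outcome=F: state=CLOSED
  event#8 t=16ms outcome=S: state=CLOSED
  event#9 t=19ms outcome=S: state=CLOSED
  event#10 t=20ms outcome=S: state=CLOSED
  event#11 t=22ms outcome=F: state=CLOSED
  event#12 t=25ms outcome=F: state=CLOSED
  event#13 t=27ms outcome=S: state=CLOSED
  event#14 t=28ms outcome=S: state=CLOSED
  event#15 t=30ms outcome=F: state=CLOSED
  event#16 t=33ms outcome=S: state=CLOSED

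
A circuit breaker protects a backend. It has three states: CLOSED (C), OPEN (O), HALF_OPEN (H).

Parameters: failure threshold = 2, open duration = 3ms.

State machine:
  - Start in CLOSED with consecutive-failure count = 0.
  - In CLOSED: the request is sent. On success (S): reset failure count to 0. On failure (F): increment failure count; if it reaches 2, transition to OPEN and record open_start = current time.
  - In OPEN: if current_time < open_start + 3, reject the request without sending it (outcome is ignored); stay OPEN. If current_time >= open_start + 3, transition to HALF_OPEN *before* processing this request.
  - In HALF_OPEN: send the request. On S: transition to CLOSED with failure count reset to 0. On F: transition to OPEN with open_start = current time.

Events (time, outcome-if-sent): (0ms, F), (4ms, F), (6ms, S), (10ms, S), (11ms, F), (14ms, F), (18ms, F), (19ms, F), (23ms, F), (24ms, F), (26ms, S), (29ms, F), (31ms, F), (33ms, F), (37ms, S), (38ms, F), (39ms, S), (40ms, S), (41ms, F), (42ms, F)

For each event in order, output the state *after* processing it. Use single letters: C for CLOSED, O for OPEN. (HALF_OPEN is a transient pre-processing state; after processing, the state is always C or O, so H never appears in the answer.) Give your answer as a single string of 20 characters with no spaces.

State after each event:
  event#1 t=0ms outcome=F: state=CLOSED
  event#2 t=4ms outcome=F: state=OPEN
  event#3 t=6ms outcome=S: state=OPEN
  event#4 t=10ms outcome=S: state=CLOSED
  event#5 t=11ms outcome=F: state=CLOSED
  event#6 t=14ms outcome=F: state=OPEN
  event#7 t=18ms outcome=F: state=OPEN
  event#8 t=19ms outcome=F: state=OPEN
  event#9 t=23ms outcome=F: state=OPEN
  event#10 t=24ms outcome=F: state=OPEN
  event#11 t=26ms outcome=S: state=CLOSED
  event#12 t=29ms outcome=F: state=CLOSED
  event#13 t=31ms outcome=F: state=OPEN
  event#14 t=33ms outcome=F: state=OPEN
  event#15 t=37ms outcome=S: state=CLOSED
  event#16 t=38ms outcome=F: state=CLOSED
  event#17 t=39ms outcome=S: state=CLOSED
  event#18 t=40ms outcome=S: state=CLOSED
  event#19 t=41ms outcome=F: state=CLOSED
  event#20 t=42ms outcome=F: state=OPEN

Answer: COOCCOOOOOCCOOCCCCCO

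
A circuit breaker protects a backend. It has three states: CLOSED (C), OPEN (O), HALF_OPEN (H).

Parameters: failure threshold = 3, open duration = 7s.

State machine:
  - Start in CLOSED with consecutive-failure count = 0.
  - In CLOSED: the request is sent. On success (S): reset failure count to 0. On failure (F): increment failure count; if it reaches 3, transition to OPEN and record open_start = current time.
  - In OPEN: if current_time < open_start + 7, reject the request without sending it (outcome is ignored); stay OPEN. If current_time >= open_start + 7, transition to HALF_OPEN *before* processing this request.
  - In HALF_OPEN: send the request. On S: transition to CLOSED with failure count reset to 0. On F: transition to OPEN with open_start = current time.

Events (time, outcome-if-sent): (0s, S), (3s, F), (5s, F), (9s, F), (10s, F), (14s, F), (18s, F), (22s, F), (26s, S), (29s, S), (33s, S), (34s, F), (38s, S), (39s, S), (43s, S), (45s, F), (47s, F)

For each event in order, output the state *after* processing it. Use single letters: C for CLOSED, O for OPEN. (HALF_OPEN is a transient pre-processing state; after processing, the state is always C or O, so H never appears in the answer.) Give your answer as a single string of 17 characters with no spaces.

Answer: CCCOOOOOCCCCCCCCC

Derivation:
State after each event:
  event#1 t=0s outcome=S: state=CLOSED
  event#2 t=3s outcome=F: state=CLOSED
  event#3 t=5s outcome=F: state=CLOSED
  event#4 t=9s outcome=F: state=OPEN
  event#5 t=10s outcome=F: state=OPEN
  event#6 t=14s outcome=F: state=OPEN
  event#7 t=18s outcome=F: state=OPEN
  event#8 t=22s outcome=F: state=OPEN
  event#9 t=26s outcome=S: state=CLOSED
  event#10 t=29s outcome=S: state=CLOSED
  event#11 t=33s outcome=S: state=CLOSED
  event#12 t=34s outcome=F: state=CLOSED
  event#13 t=38s outcome=S: state=CLOSED
  event#14 t=39s outcome=S: state=CLOSED
  event#15 t=43s outcome=S: state=CLOSED
  event#16 t=45s outcome=F: state=CLOSED
  event#17 t=47s outcome=F: state=CLOSED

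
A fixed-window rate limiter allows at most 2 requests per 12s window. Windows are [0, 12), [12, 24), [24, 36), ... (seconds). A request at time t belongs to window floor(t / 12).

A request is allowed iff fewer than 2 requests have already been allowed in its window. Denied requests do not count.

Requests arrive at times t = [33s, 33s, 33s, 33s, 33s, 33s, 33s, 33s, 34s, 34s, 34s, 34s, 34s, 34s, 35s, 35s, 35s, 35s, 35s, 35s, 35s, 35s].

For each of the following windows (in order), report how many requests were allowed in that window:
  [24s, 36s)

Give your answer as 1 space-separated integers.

Answer: 2

Derivation:
Processing requests:
  req#1 t=33s (window 2): ALLOW
  req#2 t=33s (window 2): ALLOW
  req#3 t=33s (window 2): DENY
  req#4 t=33s (window 2): DENY
  req#5 t=33s (window 2): DENY
  req#6 t=33s (window 2): DENY
  req#7 t=33s (window 2): DENY
  req#8 t=33s (window 2): DENY
  req#9 t=34s (window 2): DENY
  req#10 t=34s (window 2): DENY
  req#11 t=34s (window 2): DENY
  req#12 t=34s (window 2): DENY
  req#13 t=34s (window 2): DENY
  req#14 t=34s (window 2): DENY
  req#15 t=35s (window 2): DENY
  req#16 t=35s (window 2): DENY
  req#17 t=35s (window 2): DENY
  req#18 t=35s (window 2): DENY
  req#19 t=35s (window 2): DENY
  req#20 t=35s (window 2): DENY
  req#21 t=35s (window 2): DENY
  req#22 t=35s (window 2): DENY

Allowed counts by window: 2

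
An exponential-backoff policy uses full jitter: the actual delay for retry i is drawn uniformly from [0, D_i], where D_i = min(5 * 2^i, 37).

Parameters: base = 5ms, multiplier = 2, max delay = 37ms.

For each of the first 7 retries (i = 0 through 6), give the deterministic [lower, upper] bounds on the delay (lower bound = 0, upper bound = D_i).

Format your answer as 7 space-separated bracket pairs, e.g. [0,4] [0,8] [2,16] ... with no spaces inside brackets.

Computing bounds per retry:
  i=0: D_i=min(5*2^0,37)=5, bounds=[0,5]
  i=1: D_i=min(5*2^1,37)=10, bounds=[0,10]
  i=2: D_i=min(5*2^2,37)=20, bounds=[0,20]
  i=3: D_i=min(5*2^3,37)=37, bounds=[0,37]
  i=4: D_i=min(5*2^4,37)=37, bounds=[0,37]
  i=5: D_i=min(5*2^5,37)=37, bounds=[0,37]
  i=6: D_i=min(5*2^6,37)=37, bounds=[0,37]

Answer: [0,5] [0,10] [0,20] [0,37] [0,37] [0,37] [0,37]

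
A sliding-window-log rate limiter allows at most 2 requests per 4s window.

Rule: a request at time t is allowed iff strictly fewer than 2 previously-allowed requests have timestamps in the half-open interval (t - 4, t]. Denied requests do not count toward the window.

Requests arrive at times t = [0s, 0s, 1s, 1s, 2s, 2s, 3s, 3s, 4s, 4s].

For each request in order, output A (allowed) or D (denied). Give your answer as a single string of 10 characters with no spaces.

Tracking allowed requests in the window:
  req#1 t=0s: ALLOW
  req#2 t=0s: ALLOW
  req#3 t=1s: DENY
  req#4 t=1s: DENY
  req#5 t=2s: DENY
  req#6 t=2s: DENY
  req#7 t=3s: DENY
  req#8 t=3s: DENY
  req#9 t=4s: ALLOW
  req#10 t=4s: ALLOW

Answer: AADDDDDDAA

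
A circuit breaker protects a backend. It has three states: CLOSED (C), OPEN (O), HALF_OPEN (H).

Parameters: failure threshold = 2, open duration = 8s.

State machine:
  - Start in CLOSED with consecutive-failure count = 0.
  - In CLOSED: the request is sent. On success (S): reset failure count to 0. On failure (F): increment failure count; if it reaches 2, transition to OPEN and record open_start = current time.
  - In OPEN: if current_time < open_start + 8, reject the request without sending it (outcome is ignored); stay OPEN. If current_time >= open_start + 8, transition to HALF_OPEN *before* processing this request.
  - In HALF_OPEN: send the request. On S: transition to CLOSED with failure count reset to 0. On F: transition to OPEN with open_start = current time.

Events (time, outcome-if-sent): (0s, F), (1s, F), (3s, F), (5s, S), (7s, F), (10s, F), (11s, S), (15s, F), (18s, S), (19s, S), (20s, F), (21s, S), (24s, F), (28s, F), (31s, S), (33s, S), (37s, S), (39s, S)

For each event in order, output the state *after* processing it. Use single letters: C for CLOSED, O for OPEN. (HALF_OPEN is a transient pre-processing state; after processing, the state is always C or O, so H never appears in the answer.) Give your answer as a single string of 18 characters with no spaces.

Answer: COOOOOOOCCCCCOOOCC

Derivation:
State after each event:
  event#1 t=0s outcome=F: state=CLOSED
  event#2 t=1s outcome=F: state=OPEN
  event#3 t=3s outcome=F: state=OPEN
  event#4 t=5s outcome=S: state=OPEN
  event#5 t=7s outcome=F: state=OPEN
  event#6 t=10s outcome=F: state=OPEN
  event#7 t=11s outcome=S: state=OPEN
  event#8 t=15s outcome=F: state=OPEN
  event#9 t=18s outcome=S: state=CLOSED
  event#10 t=19s outcome=S: state=CLOSED
  event#11 t=20s outcome=F: state=CLOSED
  event#12 t=21s outcome=S: state=CLOSED
  event#13 t=24s outcome=F: state=CLOSED
  event#14 t=28s outcome=F: state=OPEN
  event#15 t=31s outcome=S: state=OPEN
  event#16 t=33s outcome=S: state=OPEN
  event#17 t=37s outcome=S: state=CLOSED
  event#18 t=39s outcome=S: state=CLOSED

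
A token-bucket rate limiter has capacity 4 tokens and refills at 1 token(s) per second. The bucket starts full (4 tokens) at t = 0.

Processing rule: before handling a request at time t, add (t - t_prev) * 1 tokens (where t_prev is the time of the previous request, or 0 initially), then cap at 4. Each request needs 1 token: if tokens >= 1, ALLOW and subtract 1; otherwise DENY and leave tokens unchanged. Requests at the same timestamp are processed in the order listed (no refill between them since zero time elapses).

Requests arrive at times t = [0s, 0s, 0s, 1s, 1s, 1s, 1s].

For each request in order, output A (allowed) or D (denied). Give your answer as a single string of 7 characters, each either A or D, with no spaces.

Simulating step by step:
  req#1 t=0s: ALLOW
  req#2 t=0s: ALLOW
  req#3 t=0s: ALLOW
  req#4 t=1s: ALLOW
  req#5 t=1s: ALLOW
  req#6 t=1s: DENY
  req#7 t=1s: DENY

Answer: AAAAADD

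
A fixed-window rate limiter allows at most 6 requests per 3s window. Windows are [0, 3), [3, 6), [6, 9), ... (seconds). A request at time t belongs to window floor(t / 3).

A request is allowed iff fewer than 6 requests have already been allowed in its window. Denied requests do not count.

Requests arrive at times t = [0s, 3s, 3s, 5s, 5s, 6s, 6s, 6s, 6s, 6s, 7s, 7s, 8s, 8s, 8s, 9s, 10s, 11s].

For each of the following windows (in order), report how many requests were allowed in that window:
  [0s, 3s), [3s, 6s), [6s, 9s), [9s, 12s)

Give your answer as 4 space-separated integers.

Answer: 1 4 6 3

Derivation:
Processing requests:
  req#1 t=0s (window 0): ALLOW
  req#2 t=3s (window 1): ALLOW
  req#3 t=3s (window 1): ALLOW
  req#4 t=5s (window 1): ALLOW
  req#5 t=5s (window 1): ALLOW
  req#6 t=6s (window 2): ALLOW
  req#7 t=6s (window 2): ALLOW
  req#8 t=6s (window 2): ALLOW
  req#9 t=6s (window 2): ALLOW
  req#10 t=6s (window 2): ALLOW
  req#11 t=7s (window 2): ALLOW
  req#12 t=7s (window 2): DENY
  req#13 t=8s (window 2): DENY
  req#14 t=8s (window 2): DENY
  req#15 t=8s (window 2): DENY
  req#16 t=9s (window 3): ALLOW
  req#17 t=10s (window 3): ALLOW
  req#18 t=11s (window 3): ALLOW

Allowed counts by window: 1 4 6 3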